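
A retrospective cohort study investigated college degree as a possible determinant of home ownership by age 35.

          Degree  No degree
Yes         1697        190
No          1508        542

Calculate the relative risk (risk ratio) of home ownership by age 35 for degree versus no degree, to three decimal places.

2.040

Reading the table with exposure as columns: a = 1697 (Degree, case), b = 1508 (Degree, non-case), c = 190 (No degree, case), d = 542.
Risk in exposed = 1697/3205 = 0.52949; risk in unexposed = 190/732 = 0.25956.
RR = 0.52949 / 0.25956 = 2.03991
The risk among the exposed is 2.04 times that among the unexposed.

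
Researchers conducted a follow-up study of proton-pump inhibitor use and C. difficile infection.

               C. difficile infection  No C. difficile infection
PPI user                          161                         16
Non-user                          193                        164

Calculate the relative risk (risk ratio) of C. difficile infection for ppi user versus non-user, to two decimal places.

1.68

Cells: a = 161, b = 16, c = 193, d = 164.
Risk in exposed = 161/177 = 0.90960; risk in unexposed = 193/357 = 0.54062.
RR = 0.90960 / 0.54062 = 1.68253
The risk among the exposed is 1.68 times that among the unexposed.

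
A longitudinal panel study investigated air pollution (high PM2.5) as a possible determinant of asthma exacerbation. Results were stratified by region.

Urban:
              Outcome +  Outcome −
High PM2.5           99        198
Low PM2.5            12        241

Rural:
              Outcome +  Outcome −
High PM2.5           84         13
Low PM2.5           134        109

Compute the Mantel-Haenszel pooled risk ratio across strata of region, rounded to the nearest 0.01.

RR_MH = Σ(aᵢ·n₀ᵢ/nᵢ) / Σ(cᵢ·n₁ᵢ/nᵢ), with n₁ᵢ = aᵢ+bᵢ (exposed), n₀ᵢ = cᵢ+dᵢ (unexposed), nᵢ = n₁ᵢ+n₀ᵢ.
Stratum 1 (Urban): n₁ = 297, n₀ = 253, n = 550; a·n₀/n = 99·253/550 = 45.5400; c·n₁/n = 12·297/550 = 6.4800
Stratum 2 (Rural): n₁ = 97, n₀ = 243, n = 340; a·n₀/n = 84·243/340 = 60.0353; c·n₁/n = 134·97/340 = 38.2294
RR_MH = (45.5400 + 60.0353) / (6.4800 + 38.2294) = 105.5753 / 44.7094 = 2.36137

2.36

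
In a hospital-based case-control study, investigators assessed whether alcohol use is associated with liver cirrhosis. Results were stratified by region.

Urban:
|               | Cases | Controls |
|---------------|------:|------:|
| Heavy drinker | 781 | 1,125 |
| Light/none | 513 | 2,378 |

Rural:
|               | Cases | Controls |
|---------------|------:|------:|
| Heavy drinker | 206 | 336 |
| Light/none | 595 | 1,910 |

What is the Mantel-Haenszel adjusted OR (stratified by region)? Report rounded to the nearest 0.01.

OR_MH = Σ(aᵢdᵢ/nᵢ) / Σ(bᵢcᵢ/nᵢ), where nᵢ is the stratum total.
Stratum 1 (Urban): n = 4797; a·d/n = 781·2378/4797 = 387.1624; b·c/n = 1125·513/4797 = 120.3096
Stratum 2 (Rural): n = 3047; a·d/n = 206·1910/3047 = 129.1303; b·c/n = 336·595/3047 = 65.6121
OR_MH = (387.1624 + 129.1303) / (120.3096 + 65.6121) = 516.2927 / 185.9216 = 2.77694

2.78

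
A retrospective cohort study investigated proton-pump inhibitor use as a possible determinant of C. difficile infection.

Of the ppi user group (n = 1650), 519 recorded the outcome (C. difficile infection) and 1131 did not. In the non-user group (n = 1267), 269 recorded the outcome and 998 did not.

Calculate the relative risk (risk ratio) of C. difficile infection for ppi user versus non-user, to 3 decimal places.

1.482

From the description: a = 519, b = 1131, c = 269, d = 998.
Risk in exposed = 519/1650 = 0.31455; risk in unexposed = 269/1267 = 0.21231.
RR = 0.31455 / 0.21231 = 1.48152
The risk among the exposed is 1.48 times that among the unexposed.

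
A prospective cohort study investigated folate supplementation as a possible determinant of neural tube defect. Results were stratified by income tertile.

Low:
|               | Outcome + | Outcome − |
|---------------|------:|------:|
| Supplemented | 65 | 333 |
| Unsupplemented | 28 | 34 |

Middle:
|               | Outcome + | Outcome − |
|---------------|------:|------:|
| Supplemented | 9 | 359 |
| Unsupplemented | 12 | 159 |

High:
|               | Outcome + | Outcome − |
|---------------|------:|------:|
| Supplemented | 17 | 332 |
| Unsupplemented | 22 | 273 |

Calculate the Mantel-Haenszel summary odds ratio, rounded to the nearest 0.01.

0.37

OR_MH = Σ(aᵢdᵢ/nᵢ) / Σ(bᵢcᵢ/nᵢ), where nᵢ is the stratum total.
Stratum 1 (Low): n = 460; a·d/n = 65·34/460 = 4.8043; b·c/n = 333·28/460 = 20.2696
Stratum 2 (Middle): n = 539; a·d/n = 9·159/539 = 2.6549; b·c/n = 359·12/539 = 7.9926
Stratum 3 (High): n = 644; a·d/n = 17·273/644 = 7.2065; b·c/n = 332·22/644 = 11.3416
OR_MH = (4.8043 + 2.6549 + 7.2065) / (20.2696 + 7.9926 + 11.3416) = 14.6658 / 39.6038 = 0.37031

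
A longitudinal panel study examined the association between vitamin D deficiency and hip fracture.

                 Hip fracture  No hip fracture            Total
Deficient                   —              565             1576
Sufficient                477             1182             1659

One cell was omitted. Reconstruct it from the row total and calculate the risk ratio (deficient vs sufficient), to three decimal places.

The missing cell is in the exposed row: 1576 − 565 = 1011.
So a = 1011, b = 565, c = 477, d = 1182.
RR = [a/(a+b)] / [c/(c+d)] = (1011/1576) / (477/1659) = 0.64150/0.28752 = 2.23112

2.231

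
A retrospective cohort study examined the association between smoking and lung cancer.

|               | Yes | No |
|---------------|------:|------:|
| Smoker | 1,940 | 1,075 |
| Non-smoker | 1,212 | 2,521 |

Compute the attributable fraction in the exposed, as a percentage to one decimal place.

Cells: a = 1940, b = 1075, c = 1212, d = 2521.
Risk in exposed = 1940/3015 = 0.64345; risk in unexposed = 1212/3733 = 0.32467.
RR = 0.64345/0.32467 = 1.98185
AR% = (RR − 1)/RR × 100 = (1.98185 − 1)/1.98185 × 100 = 49.5420%

49.5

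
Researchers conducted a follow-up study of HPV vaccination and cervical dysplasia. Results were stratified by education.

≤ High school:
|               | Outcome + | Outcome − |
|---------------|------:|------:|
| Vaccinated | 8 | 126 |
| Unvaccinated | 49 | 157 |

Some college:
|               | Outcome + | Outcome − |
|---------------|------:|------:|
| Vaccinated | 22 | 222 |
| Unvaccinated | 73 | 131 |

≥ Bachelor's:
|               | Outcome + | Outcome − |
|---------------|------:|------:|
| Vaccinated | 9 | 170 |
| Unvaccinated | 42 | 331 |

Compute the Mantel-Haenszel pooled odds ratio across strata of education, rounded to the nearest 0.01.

OR_MH = Σ(aᵢdᵢ/nᵢ) / Σ(bᵢcᵢ/nᵢ), where nᵢ is the stratum total.
Stratum 1 (≤ High school): n = 340; a·d/n = 8·157/340 = 3.6941; b·c/n = 126·49/340 = 18.1588
Stratum 2 (Some college): n = 448; a·d/n = 22·131/448 = 6.4330; b·c/n = 222·73/448 = 36.1741
Stratum 3 (≥ Bachelor's): n = 552; a·d/n = 9·331/552 = 5.3967; b·c/n = 170·42/552 = 12.9348
OR_MH = (3.6941 + 6.4330 + 5.3967) / (18.1588 + 36.1741 + 12.9348) = 15.5239 / 67.2677 = 0.23078

0.23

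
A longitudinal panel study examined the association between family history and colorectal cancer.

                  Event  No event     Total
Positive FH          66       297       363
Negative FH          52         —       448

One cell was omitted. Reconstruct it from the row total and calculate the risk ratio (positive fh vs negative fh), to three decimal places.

1.566

The missing cell is in the unexposed row: 448 − 52 = 396.
So a = 66, b = 297, c = 52, d = 396.
RR = [a/(a+b)] / [c/(c+d)] = (66/363) / (52/448) = 0.18182/0.11607 = 1.56643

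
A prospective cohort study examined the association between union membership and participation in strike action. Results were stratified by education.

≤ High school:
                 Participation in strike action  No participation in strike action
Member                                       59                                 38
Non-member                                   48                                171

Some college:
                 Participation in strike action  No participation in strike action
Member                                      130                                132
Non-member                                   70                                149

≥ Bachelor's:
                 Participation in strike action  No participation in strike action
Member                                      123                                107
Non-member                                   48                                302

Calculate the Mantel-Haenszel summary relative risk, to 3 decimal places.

RR_MH = Σ(aᵢ·n₀ᵢ/nᵢ) / Σ(cᵢ·n₁ᵢ/nᵢ), with n₁ᵢ = aᵢ+bᵢ (exposed), n₀ᵢ = cᵢ+dᵢ (unexposed), nᵢ = n₁ᵢ+n₀ᵢ.
Stratum 1 (≤ High school): n₁ = 97, n₀ = 219, n = 316; a·n₀/n = 59·219/316 = 40.8892; c·n₁/n = 48·97/316 = 14.7342
Stratum 2 (Some college): n₁ = 262, n₀ = 219, n = 481; a·n₀/n = 130·219/481 = 59.1892; c·n₁/n = 70·262/481 = 38.1289
Stratum 3 (≥ Bachelor's): n₁ = 230, n₀ = 350, n = 580; a·n₀/n = 123·350/580 = 74.2241; c·n₁/n = 48·230/580 = 19.0345
RR_MH = (40.8892 + 59.1892 + 74.2241) / (14.7342 + 38.1289 + 19.0345) = 174.3026 / 71.8976 = 2.42432

2.424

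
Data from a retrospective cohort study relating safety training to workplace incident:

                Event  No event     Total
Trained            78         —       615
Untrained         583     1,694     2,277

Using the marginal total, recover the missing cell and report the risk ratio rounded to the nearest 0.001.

The missing cell is in the exposed row: 615 − 78 = 537.
So a = 78, b = 537, c = 583, d = 1694.
RR = [a/(a+b)] / [c/(c+d)] = (78/615) / (583/2277) = 0.12683/0.25604 = 0.49535

0.495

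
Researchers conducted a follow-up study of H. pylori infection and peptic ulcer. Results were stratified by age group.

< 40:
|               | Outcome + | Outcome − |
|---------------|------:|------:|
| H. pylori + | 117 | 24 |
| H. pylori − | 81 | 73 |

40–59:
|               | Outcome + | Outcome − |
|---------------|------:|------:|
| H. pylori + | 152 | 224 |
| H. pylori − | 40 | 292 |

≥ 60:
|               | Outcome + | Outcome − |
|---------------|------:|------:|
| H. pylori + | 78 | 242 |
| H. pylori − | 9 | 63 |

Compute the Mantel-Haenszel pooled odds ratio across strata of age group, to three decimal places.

OR_MH = Σ(aᵢdᵢ/nᵢ) / Σ(bᵢcᵢ/nᵢ), where nᵢ is the stratum total.
Stratum 1 (< 40): n = 295; a·d/n = 117·73/295 = 28.9525; b·c/n = 24·81/295 = 6.5898
Stratum 2 (40–59): n = 708; a·d/n = 152·292/708 = 62.6893; b·c/n = 224·40/708 = 12.6554
Stratum 3 (≥ 60): n = 392; a·d/n = 78·63/392 = 12.5357; b·c/n = 242·9/392 = 5.5561
OR_MH = (28.9525 + 62.6893 + 12.5357) / (6.5898 + 12.6554 + 5.5561) = 104.1775 / 24.8013 = 4.20048

4.200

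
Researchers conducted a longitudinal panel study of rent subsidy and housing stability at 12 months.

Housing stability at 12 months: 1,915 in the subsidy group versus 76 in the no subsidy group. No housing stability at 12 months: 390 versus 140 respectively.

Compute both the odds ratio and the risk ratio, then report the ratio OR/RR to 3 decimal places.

From the description: a = 1915, b = 390, c = 76, d = 140.
OR = (1915·140)/(390·76) = 268100/29640 = 9.04521
Risk in exposed = 1915/2305 = 0.83080; risk in unexposed = 76/216 = 0.35185; RR = 2.36123
OR/RR = 9.04521 / 2.36123 = 3.83072
The outcome is not rare, so the OR lies further from 1 than the RR.

3.831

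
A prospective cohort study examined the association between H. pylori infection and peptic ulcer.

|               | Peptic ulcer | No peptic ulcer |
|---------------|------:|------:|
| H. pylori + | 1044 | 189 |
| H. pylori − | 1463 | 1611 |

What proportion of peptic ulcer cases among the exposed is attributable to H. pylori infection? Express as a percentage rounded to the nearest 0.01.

43.79

Cells: a = 1044, b = 189, c = 1463, d = 1611.
Risk in exposed = 1044/1233 = 0.84672; risk in unexposed = 1463/3074 = 0.47593.
RR = 0.84672/0.47593 = 1.77909
AR% = (RR − 1)/RR × 100 = (1.77909 − 1)/1.77909 × 100 = 43.7914%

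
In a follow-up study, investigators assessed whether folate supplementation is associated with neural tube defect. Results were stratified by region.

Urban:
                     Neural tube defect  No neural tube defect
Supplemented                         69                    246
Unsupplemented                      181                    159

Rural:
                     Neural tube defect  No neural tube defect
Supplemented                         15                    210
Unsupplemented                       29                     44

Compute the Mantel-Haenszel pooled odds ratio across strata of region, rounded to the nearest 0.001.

0.214

OR_MH = Σ(aᵢdᵢ/nᵢ) / Σ(bᵢcᵢ/nᵢ), where nᵢ is the stratum total.
Stratum 1 (Urban): n = 655; a·d/n = 69·159/655 = 16.7496; b·c/n = 246·181/655 = 67.9786
Stratum 2 (Rural): n = 298; a·d/n = 15·44/298 = 2.2148; b·c/n = 210·29/298 = 20.4362
OR_MH = (16.7496 + 2.2148) / (67.9786 + 20.4362) = 18.9644 / 88.4149 = 0.21449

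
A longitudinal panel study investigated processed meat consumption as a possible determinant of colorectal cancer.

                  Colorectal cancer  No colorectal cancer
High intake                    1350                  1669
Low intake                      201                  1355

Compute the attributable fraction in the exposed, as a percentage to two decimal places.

71.11

Cells: a = 1350, b = 1669, c = 201, d = 1355.
Risk in exposed = 1350/3019 = 0.44717; risk in unexposed = 201/1556 = 0.12918.
RR = 0.44717/0.12918 = 3.46166
AR% = (RR − 1)/RR × 100 = (3.46166 − 1)/3.46166 × 100 = 71.1121%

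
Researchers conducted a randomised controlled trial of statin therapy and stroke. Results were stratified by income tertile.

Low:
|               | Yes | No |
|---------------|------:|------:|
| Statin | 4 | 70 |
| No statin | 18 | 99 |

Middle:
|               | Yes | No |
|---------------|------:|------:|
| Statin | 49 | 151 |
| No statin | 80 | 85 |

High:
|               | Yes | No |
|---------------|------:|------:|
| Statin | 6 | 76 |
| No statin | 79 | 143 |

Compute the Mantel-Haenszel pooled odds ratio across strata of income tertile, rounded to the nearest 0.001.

0.274

OR_MH = Σ(aᵢdᵢ/nᵢ) / Σ(bᵢcᵢ/nᵢ), where nᵢ is the stratum total.
Stratum 1 (Low): n = 191; a·d/n = 4·99/191 = 2.0733; b·c/n = 70·18/191 = 6.5969
Stratum 2 (Middle): n = 365; a·d/n = 49·85/365 = 11.4110; b·c/n = 151·80/365 = 33.0959
Stratum 3 (High): n = 304; a·d/n = 6·143/304 = 2.8224; b·c/n = 76·79/304 = 19.7500
OR_MH = (2.0733 + 11.4110 + 2.8224) / (6.5969 + 33.0959 + 19.7500) = 16.3066 / 59.4427 = 0.27432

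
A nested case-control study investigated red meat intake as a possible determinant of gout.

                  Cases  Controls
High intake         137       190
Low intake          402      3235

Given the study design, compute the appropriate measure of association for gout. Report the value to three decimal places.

5.803

Cells: a = 137, b = 190, c = 402, d = 3235.
This is a nested case-control study: participants were sampled on outcome status, so risks in the source population cannot be estimated directly — relative risk is not valid here. The odds ratio is the appropriate measure.
OR = (a·d)/(b·c) = (137 × 3235) / (190 × 402) = 443195 / 76380 = 5.80250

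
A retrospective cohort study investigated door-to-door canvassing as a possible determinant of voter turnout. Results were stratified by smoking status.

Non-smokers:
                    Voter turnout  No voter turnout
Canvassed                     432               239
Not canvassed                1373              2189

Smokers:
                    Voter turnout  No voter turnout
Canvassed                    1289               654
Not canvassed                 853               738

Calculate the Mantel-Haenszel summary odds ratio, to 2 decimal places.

2.09

OR_MH = Σ(aᵢdᵢ/nᵢ) / Σ(bᵢcᵢ/nᵢ), where nᵢ is the stratum total.
Stratum 1 (Non-smokers): n = 4233; a·d/n = 432·2189/4233 = 223.3990; b·c/n = 239·1373/4233 = 77.5211
Stratum 2 (Smokers): n = 3534; a·d/n = 1289·738/3534 = 269.1800; b·c/n = 654·853/3534 = 157.8557
OR_MH = (223.3990 + 269.1800) / (77.5211 + 157.8557) = 492.5790 / 235.3768 = 2.09272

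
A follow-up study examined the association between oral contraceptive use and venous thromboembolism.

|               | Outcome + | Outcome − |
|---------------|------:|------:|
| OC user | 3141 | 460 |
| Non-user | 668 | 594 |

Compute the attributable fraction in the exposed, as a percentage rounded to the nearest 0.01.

39.32

Cells: a = 3141, b = 460, c = 668, d = 594.
Risk in exposed = 3141/3601 = 0.87226; risk in unexposed = 668/1262 = 0.52932.
RR = 0.87226/0.52932 = 1.64789
AR% = (RR − 1)/RR × 100 = (1.64789 − 1)/1.64789 × 100 = 39.3163%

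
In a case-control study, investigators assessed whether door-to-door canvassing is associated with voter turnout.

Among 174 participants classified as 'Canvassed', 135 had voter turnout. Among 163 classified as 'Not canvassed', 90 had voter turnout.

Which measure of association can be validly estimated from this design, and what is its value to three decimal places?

From the description: a = 135, b = 39, c = 90, d = 73.
This is a case-control study: participants were sampled on outcome status, so risks in the source population cannot be estimated directly — relative risk is not valid here. The odds ratio is the appropriate measure.
OR = (a·d)/(b·c) = (135 × 73) / (39 × 90) = 9855 / 3510 = 2.80769

2.808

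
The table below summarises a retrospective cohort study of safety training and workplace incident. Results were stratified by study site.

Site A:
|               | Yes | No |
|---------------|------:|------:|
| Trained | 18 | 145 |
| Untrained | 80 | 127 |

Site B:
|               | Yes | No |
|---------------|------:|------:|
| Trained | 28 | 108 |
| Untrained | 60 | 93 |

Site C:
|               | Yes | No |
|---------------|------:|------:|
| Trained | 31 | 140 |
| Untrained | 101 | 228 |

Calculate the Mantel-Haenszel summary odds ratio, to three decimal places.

OR_MH = Σ(aᵢdᵢ/nᵢ) / Σ(bᵢcᵢ/nᵢ), where nᵢ is the stratum total.
Stratum 1 (Site A): n = 370; a·d/n = 18·127/370 = 6.1784; b·c/n = 145·80/370 = 31.3514
Stratum 2 (Site B): n = 289; a·d/n = 28·93/289 = 9.0104; b·c/n = 108·60/289 = 22.4221
Stratum 3 (Site C): n = 500; a·d/n = 31·228/500 = 14.1360; b·c/n = 140·101/500 = 28.2800
OR_MH = (6.1784 + 9.0104 + 14.1360) / (31.3514 + 22.4221 + 28.2800) = 29.3248 / 82.0535 = 0.35739

0.357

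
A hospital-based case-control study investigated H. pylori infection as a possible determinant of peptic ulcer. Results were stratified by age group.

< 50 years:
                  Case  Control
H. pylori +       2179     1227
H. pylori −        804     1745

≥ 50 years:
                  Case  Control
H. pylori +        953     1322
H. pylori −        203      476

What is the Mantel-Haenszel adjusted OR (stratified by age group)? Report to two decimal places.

OR_MH = Σ(aᵢdᵢ/nᵢ) / Σ(bᵢcᵢ/nᵢ), where nᵢ is the stratum total.
Stratum 1 (< 50 years): n = 5955; a·d/n = 2179·1745/5955 = 638.5147; b·c/n = 1227·804/5955 = 165.6605
Stratum 2 (≥ 50 years): n = 2954; a·d/n = 953·476/2954 = 153.5640; b·c/n = 1322·203/2954 = 90.8483
OR_MH = (638.5147 + 153.5640) / (165.6605 + 90.8483) = 792.0787 / 256.5088 = 3.08792

3.09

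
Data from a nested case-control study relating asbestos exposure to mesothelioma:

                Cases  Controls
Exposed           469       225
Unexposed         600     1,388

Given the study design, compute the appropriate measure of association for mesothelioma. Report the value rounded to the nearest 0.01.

4.82

Cells: a = 469, b = 225, c = 600, d = 1388.
This is a nested case-control study: participants were sampled on outcome status, so risks in the source population cannot be estimated directly — relative risk is not valid here. The odds ratio is the appropriate measure.
OR = (a·d)/(b·c) = (469 × 1388) / (225 × 600) = 650972 / 135000 = 4.82201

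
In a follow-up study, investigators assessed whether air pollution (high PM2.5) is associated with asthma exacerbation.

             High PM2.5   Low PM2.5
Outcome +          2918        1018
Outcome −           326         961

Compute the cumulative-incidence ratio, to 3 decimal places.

Reading the table with exposure as columns: a = 2918 (High PM2.5, case), b = 326 (High PM2.5, non-case), c = 1018 (Low PM2.5, case), d = 961.
Risk in exposed = 2918/3244 = 0.89951; risk in unexposed = 1018/1979 = 0.51440.
RR = 0.89951 / 0.51440 = 1.74865
The risk among the exposed is 1.75 times that among the unexposed.

1.749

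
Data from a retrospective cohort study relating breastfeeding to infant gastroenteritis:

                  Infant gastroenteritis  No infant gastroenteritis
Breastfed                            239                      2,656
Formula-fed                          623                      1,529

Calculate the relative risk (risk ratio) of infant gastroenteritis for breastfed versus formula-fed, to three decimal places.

0.285

Cells: a = 239, b = 2656, c = 623, d = 1529.
Risk in exposed = 239/2895 = 0.08256; risk in unexposed = 623/2152 = 0.28950.
RR = 0.08256 / 0.28950 = 0.28517
The risk is 71% lower among the exposed than among the unexposed.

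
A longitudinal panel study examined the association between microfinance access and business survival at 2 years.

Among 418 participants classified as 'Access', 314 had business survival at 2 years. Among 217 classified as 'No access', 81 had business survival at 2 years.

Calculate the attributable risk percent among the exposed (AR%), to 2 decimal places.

From the description: a = 314, b = 104, c = 81, d = 136.
Risk in exposed = 314/418 = 0.75120; risk in unexposed = 81/217 = 0.37327.
RR = 0.75120/0.37327 = 2.01246
AR% = (RR − 1)/RR × 100 = (2.01246 − 1)/2.01246 × 100 = 50.3097%

50.31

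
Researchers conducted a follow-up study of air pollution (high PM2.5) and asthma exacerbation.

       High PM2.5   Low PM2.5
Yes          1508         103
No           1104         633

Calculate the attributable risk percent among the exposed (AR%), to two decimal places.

Reading the table with exposure as columns: a = 1508 (High PM2.5, case), b = 1104 (High PM2.5, non-case), c = 103 (Low PM2.5, case), d = 633.
Risk in exposed = 1508/2612 = 0.57734; risk in unexposed = 103/736 = 0.13995.
RR = 0.57734/0.13995 = 4.12543
AR% = (RR − 1)/RR × 100 = (4.12543 − 1)/4.12543 × 100 = 75.7601%

75.76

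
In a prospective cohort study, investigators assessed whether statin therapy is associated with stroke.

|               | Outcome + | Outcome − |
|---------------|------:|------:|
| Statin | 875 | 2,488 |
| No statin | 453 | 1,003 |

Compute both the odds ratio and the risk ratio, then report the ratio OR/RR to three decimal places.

Cells: a = 875, b = 2488, c = 453, d = 1003.
OR = (875·1003)/(2488·453) = 877625/1127064 = 0.77868
Risk in exposed = 875/3363 = 0.26018; risk in unexposed = 453/1456 = 0.31113; RR = 0.83627
OR/RR = 0.77868 / 0.83627 = 0.93114
The outcome is not rare, so the OR lies further from 1 than the RR.

0.931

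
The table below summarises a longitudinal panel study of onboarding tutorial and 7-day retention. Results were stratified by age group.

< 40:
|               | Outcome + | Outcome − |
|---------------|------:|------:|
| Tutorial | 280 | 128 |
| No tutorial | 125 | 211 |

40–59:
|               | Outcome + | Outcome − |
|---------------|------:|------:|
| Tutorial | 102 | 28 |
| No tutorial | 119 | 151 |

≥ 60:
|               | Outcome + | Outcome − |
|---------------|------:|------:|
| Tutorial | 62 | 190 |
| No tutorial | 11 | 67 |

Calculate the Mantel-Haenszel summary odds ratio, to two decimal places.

3.61

OR_MH = Σ(aᵢdᵢ/nᵢ) / Σ(bᵢcᵢ/nᵢ), where nᵢ is the stratum total.
Stratum 1 (< 40): n = 744; a·d/n = 280·211/744 = 79.4086; b·c/n = 128·125/744 = 21.5054
Stratum 2 (40–59): n = 400; a·d/n = 102·151/400 = 38.5050; b·c/n = 28·119/400 = 8.3300
Stratum 3 (≥ 60): n = 330; a·d/n = 62·67/330 = 12.5879; b·c/n = 190·11/330 = 6.3333
OR_MH = (79.4086 + 38.5050 + 12.5879) / (21.5054 + 8.3300 + 6.3333) = 130.5015 / 36.1687 = 3.60813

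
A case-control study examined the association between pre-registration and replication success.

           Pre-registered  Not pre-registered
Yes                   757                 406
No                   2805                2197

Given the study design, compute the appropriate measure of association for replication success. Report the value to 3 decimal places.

Reading the table with exposure as columns: a = 757 (Pre-registered, case), b = 2805 (Pre-registered, non-case), c = 406 (Not pre-registered, case), d = 2197.
This is a case-control study: participants were sampled on outcome status, so risks in the source population cannot be estimated directly — relative risk is not valid here. The odds ratio is the appropriate measure.
OR = (a·d)/(b·c) = (757 × 2197) / (2805 × 406) = 1663129 / 1138830 = 1.46038

1.460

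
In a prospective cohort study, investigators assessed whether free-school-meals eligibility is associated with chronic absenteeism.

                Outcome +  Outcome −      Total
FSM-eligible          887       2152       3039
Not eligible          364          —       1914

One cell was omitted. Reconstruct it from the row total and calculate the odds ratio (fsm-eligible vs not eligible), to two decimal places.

1.76

The missing cell is in the unexposed row: 1914 − 364 = 1550.
So a = 887, b = 2152, c = 364, d = 1550.
OR = (a·d)/(b·c) = (887 × 1550) / (2152 × 364) = 1374850 / 783328 = 1.75514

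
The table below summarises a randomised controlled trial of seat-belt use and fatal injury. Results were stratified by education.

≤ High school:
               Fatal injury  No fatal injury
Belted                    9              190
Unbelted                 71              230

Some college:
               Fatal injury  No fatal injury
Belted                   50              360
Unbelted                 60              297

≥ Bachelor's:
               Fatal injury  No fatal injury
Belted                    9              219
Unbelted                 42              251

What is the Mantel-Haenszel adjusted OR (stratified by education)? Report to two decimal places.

0.38

OR_MH = Σ(aᵢdᵢ/nᵢ) / Σ(bᵢcᵢ/nᵢ), where nᵢ is the stratum total.
Stratum 1 (≤ High school): n = 500; a·d/n = 9·230/500 = 4.1400; b·c/n = 190·71/500 = 26.9800
Stratum 2 (Some college): n = 767; a·d/n = 50·297/767 = 19.3611; b·c/n = 360·60/767 = 28.1617
Stratum 3 (≥ Bachelor's): n = 521; a·d/n = 9·251/521 = 4.3359; b·c/n = 219·42/521 = 17.6545
OR_MH = (4.1400 + 19.3611 + 4.3359) / (26.9800 + 28.1617 + 17.6545) = 27.8370 / 72.7962 = 0.38240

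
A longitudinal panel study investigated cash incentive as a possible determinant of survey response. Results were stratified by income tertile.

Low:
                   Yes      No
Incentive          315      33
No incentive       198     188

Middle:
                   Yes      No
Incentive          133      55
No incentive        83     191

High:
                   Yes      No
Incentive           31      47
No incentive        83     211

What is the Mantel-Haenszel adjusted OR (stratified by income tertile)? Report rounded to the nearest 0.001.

5.236

OR_MH = Σ(aᵢdᵢ/nᵢ) / Σ(bᵢcᵢ/nᵢ), where nᵢ is the stratum total.
Stratum 1 (Low): n = 734; a·d/n = 315·188/734 = 80.6812; b·c/n = 33·198/734 = 8.9019
Stratum 2 (Middle): n = 462; a·d/n = 133·191/462 = 54.9848; b·c/n = 55·83/462 = 9.8810
Stratum 3 (High): n = 372; a·d/n = 31·211/372 = 17.5833; b·c/n = 47·83/372 = 10.4866
OR_MH = (80.6812 + 54.9848 + 17.5833) / (8.9019 + 9.8810 + 10.4866) = 153.2494 / 29.2694 = 5.23582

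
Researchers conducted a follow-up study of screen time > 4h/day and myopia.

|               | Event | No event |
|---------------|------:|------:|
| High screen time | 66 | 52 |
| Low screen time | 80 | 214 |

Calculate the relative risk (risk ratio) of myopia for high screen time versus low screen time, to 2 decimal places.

Cells: a = 66, b = 52, c = 80, d = 214.
Risk in exposed = 66/118 = 0.55932; risk in unexposed = 80/294 = 0.27211.
RR = 0.55932 / 0.27211 = 2.05551
The risk among the exposed is 2.06 times that among the unexposed.

2.06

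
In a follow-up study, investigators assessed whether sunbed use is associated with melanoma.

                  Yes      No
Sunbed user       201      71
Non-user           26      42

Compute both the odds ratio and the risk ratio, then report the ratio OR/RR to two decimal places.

2.37

Cells: a = 201, b = 71, c = 26, d = 42.
OR = (201·42)/(71·26) = 8442/1846 = 4.57313
Risk in exposed = 201/272 = 0.73897; risk in unexposed = 26/68 = 0.38235; RR = 1.93269
OR/RR = 4.57313 / 1.93269 = 2.36620
The outcome is not rare, so the OR lies further from 1 than the RR.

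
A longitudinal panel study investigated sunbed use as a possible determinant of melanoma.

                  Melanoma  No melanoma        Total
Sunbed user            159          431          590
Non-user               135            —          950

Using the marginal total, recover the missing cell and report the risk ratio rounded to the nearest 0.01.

1.90

The missing cell is in the unexposed row: 950 − 135 = 815.
So a = 159, b = 431, c = 135, d = 815.
RR = [a/(a+b)] / [c/(c+d)] = (159/590) / (135/950) = 0.26949/0.14211 = 1.89642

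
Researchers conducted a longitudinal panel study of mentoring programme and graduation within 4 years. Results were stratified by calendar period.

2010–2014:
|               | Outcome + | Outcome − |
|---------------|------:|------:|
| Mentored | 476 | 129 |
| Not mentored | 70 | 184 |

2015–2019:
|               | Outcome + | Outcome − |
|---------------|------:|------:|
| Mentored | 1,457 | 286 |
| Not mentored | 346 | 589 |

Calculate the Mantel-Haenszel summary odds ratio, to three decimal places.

OR_MH = Σ(aᵢdᵢ/nᵢ) / Σ(bᵢcᵢ/nᵢ), where nᵢ is the stratum total.
Stratum 1 (2010–2014): n = 859; a·d/n = 476·184/859 = 101.9604; b·c/n = 129·70/859 = 10.5122
Stratum 2 (2015–2019): n = 2678; a·d/n = 1457·589/2678 = 320.4529; b·c/n = 286·346/2678 = 36.9515
OR_MH = (101.9604 + 320.4529) / (10.5122 + 36.9515) = 422.4134 / 47.4637 = 8.89972

8.900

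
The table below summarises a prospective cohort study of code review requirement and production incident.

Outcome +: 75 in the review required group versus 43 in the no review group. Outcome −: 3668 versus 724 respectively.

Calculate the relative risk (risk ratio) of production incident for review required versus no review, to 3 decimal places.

From the description: a = 75, b = 3668, c = 43, d = 724.
Risk in exposed = 75/3743 = 0.02004; risk in unexposed = 43/767 = 0.05606.
RR = 0.02004 / 0.05606 = 0.35741
The risk is 64% lower among the exposed than among the unexposed.

0.357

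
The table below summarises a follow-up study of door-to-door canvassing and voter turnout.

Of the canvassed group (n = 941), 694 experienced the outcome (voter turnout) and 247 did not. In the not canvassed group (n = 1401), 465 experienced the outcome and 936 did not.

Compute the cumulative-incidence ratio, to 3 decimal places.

From the description: a = 694, b = 247, c = 465, d = 936.
Risk in exposed = 694/941 = 0.73751; risk in unexposed = 465/1401 = 0.33191.
RR = 0.73751 / 0.33191 = 2.22206
The risk among the exposed is 2.22 times that among the unexposed.

2.222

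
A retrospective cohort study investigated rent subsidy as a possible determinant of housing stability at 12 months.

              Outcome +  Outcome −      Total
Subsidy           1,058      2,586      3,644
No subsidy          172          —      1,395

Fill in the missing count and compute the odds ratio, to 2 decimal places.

2.91

The missing cell is in the unexposed row: 1395 − 172 = 1223.
So a = 1058, b = 2586, c = 172, d = 1223.
OR = (a·d)/(b·c) = (1058 × 1223) / (2586 × 172) = 1293934 / 444792 = 2.90908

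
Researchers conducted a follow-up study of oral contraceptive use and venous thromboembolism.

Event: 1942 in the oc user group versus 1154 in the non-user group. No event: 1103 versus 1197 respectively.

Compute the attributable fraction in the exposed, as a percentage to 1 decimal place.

From the description: a = 1942, b = 1103, c = 1154, d = 1197.
Risk in exposed = 1942/3045 = 0.63777; risk in unexposed = 1154/2351 = 0.49085.
RR = 0.63777/0.49085 = 1.29930
AR% = (RR − 1)/RR × 100 = (1.29930 − 1)/1.29930 × 100 = 23.0354%

23.0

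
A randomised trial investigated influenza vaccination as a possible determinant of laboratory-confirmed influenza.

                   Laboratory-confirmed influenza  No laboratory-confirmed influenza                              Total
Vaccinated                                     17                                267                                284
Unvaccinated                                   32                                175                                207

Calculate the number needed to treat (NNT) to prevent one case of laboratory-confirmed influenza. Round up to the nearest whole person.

Risk in treated group = 17/284 = 0.05986; risk in control = 32/207 = 0.15459.
Absolute risk reduction = 0.15459 − 0.05986 = 0.09473
NNT = 1 / ARR = 1 / 0.09473 = 10.556 → round up → 11

11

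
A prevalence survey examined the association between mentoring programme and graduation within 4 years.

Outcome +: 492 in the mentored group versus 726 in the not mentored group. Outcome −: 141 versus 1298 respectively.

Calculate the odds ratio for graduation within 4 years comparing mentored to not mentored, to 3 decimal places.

From the description: a = 492, b = 141, c = 726, d = 1298.
OR = (a·d)/(b·c) = (492 × 1298) / (141 × 726) = 638616 / 102366 = 6.23856
The odds of graduation within 4 years are about 6.24 times as high in the mentored group.

6.239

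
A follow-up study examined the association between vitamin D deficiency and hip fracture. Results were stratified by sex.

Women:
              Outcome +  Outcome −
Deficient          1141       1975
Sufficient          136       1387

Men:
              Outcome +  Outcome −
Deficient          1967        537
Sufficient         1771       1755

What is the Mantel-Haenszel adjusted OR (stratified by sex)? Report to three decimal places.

4.237

OR_MH = Σ(aᵢdᵢ/nᵢ) / Σ(bᵢcᵢ/nᵢ), where nᵢ is the stratum total.
Stratum 1 (Women): n = 4639; a·d/n = 1141·1387/4639 = 341.1440; b·c/n = 1975·136/4639 = 57.9004
Stratum 2 (Men): n = 6030; a·d/n = 1967·1755/6030 = 572.4851; b·c/n = 537·1771/6030 = 157.7159
OR_MH = (341.1440 + 572.4851) / (57.9004 + 157.7159) = 913.6291 / 215.6163 = 4.23729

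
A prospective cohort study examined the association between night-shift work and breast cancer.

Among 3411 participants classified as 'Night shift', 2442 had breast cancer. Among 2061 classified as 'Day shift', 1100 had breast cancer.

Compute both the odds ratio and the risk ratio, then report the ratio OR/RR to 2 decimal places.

From the description: a = 2442, b = 969, c = 1100, d = 961.
OR = (2442·961)/(969·1100) = 2346762/1065900 = 2.20167
Risk in exposed = 2442/3411 = 0.71592; risk in unexposed = 1100/2061 = 0.53372; RR = 1.34137
OR/RR = 2.20167 / 1.34137 = 1.64136
The outcome is not rare, so the OR lies further from 1 than the RR.

1.64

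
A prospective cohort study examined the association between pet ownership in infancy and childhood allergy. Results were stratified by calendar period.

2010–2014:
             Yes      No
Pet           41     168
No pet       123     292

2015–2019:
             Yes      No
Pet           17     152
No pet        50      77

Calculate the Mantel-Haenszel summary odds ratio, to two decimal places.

0.40

OR_MH = Σ(aᵢdᵢ/nᵢ) / Σ(bᵢcᵢ/nᵢ), where nᵢ is the stratum total.
Stratum 1 (2010–2014): n = 624; a·d/n = 41·292/624 = 19.1859; b·c/n = 168·123/624 = 33.1154
Stratum 2 (2015–2019): n = 296; a·d/n = 17·77/296 = 4.4223; b·c/n = 152·50/296 = 25.6757
OR_MH = (19.1859 + 4.4223) / (33.1154 + 25.6757) = 23.6082 / 58.7911 = 0.40156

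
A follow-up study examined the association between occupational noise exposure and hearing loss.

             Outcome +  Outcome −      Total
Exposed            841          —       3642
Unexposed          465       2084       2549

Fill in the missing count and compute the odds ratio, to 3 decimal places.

The missing cell is in the exposed row: 3642 − 841 = 2801.
So a = 841, b = 2801, c = 465, d = 2084.
OR = (a·d)/(b·c) = (841 × 2084) / (2801 × 465) = 1752644 / 1302465 = 1.34564

1.346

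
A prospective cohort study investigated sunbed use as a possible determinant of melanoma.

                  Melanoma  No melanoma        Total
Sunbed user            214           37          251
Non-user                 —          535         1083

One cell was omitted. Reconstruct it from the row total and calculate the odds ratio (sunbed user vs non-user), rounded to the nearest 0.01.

5.65

The missing cell is in the unexposed row: 1083 − 535 = 548.
So a = 214, b = 37, c = 548, d = 535.
OR = (a·d)/(b·c) = (214 × 535) / (37 × 548) = 114490 / 20276 = 5.64658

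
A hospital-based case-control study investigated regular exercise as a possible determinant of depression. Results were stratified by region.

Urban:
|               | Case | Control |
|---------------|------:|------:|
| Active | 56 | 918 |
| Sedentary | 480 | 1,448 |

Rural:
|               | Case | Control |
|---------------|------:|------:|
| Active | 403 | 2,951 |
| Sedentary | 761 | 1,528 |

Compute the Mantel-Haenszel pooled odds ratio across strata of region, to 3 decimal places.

OR_MH = Σ(aᵢdᵢ/nᵢ) / Σ(bᵢcᵢ/nᵢ), where nᵢ is the stratum total.
Stratum 1 (Urban): n = 2902; a·d/n = 56·1448/2902 = 27.9421; b·c/n = 918·480/2902 = 151.8401
Stratum 2 (Rural): n = 5643; a·d/n = 403·1528/5643 = 109.1235; b·c/n = 2951·761/5643 = 397.9640
OR_MH = (27.9421 + 109.1235) / (151.8401 + 397.9640) = 137.0656 / 549.8041 = 0.24930

0.249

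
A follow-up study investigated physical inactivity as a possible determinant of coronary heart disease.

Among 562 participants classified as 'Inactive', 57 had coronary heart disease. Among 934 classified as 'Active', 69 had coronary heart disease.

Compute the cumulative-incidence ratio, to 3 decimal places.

1.373

From the description: a = 57, b = 505, c = 69, d = 865.
Risk in exposed = 57/562 = 0.10142; risk in unexposed = 69/934 = 0.07388.
RR = 0.10142 / 0.07388 = 1.37289
The risk among the exposed is 1.37 times that among the unexposed.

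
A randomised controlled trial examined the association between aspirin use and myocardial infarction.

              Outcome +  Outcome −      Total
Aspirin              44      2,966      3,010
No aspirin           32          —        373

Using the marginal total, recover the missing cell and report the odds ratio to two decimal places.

The missing cell is in the unexposed row: 373 − 32 = 341.
So a = 44, b = 2966, c = 32, d = 341.
OR = (a·d)/(b·c) = (44 × 341) / (2966 × 32) = 15004 / 94912 = 0.15808

0.16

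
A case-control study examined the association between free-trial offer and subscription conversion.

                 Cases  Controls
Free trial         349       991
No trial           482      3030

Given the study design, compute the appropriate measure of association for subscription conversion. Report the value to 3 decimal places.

Cells: a = 349, b = 991, c = 482, d = 3030.
This is a case-control study: participants were sampled on outcome status, so risks in the source population cannot be estimated directly — relative risk is not valid here. The odds ratio is the appropriate measure.
OR = (a·d)/(b·c) = (349 × 3030) / (991 × 482) = 1057470 / 477662 = 2.21385

2.214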